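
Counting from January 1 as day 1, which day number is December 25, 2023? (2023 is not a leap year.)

Days in months before December: 31 + 28 + 31 + 30 + 31 + 30 + 31 + 31 + 30 + 31 + 30 = 334.
Plus 25 days into December → day 359.

359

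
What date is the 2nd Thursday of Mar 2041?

The first Thursday of Mar 2041 is Mar 7.
The 2nd Thursday is 1 weeks later: 7 + 7 = 14.

Mar 14, 2041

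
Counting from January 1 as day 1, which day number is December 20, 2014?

354

Days in months before December: 31 + 28 + 31 + 30 + 31 + 30 + 31 + 31 + 30 + 31 + 30 = 334.
Plus 20 days into December → day 354.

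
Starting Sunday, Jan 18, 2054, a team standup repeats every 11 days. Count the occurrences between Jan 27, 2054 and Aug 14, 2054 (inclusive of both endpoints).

Occurrences land 11·i days after Jan 18, 2054 for i = 0, 1, 2, …
Jan 27, 2054 is 9 days after the start; 9 ÷ 11 = 0 remainder 9; since the remainder is 9, round up to i = 1. First occurrence in the window: #2 on Jan 29, 2054 (1×11 = 11 days in).
Aug 14, 2054 is 208 days after the start; 208 ÷ 11 = 18 remainder 10. Last occurrence in the window: #19 on Aug 4, 2054.
Occurrences #2 through #19: 18 in total.

18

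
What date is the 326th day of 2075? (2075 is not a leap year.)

22 November 2075

January has 31 days (326 − 31 = 295 remain).
February has 28 days (295 − 28 = 267 remain).
March has 31 days (267 − 31 = 236 remain).
April has 30 days (236 − 30 = 206 remain).
May has 31 days (206 − 31 = 175 remain).
June has 30 days (175 − 30 = 145 remain).
July has 31 days (145 − 31 = 114 remain).
August has 31 days (114 − 31 = 83 remain).
September has 30 days (83 − 30 = 53 remain).
October has 31 days (53 − 31 = 22 remain).
22 into November → November 22.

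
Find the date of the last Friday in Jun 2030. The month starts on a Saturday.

Jun 2030 begins on a Saturday, so the first Friday is Jun 7 (6 days later).
Jun 2030 has 30 days. Adding weeks: 7, 14, 21, 28 — the last one ≤ 30 is the 28th.

Jun 28, 2030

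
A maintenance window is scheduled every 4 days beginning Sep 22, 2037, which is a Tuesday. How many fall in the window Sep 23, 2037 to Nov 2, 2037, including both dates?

10

Occurrences land 4·i days after Sep 22, 2037 for i = 0, 1, 2, …
Sep 23, 2037 is 1 day after the start; 1 ÷ 4 = 0 remainder 1; since the remainder is 1, round up to i = 1. First occurrence in the window: #2 on Sep 26, 2037 (1×4 = 4 days in).
Nov 2, 2037 is 41 days after the start; 41 ÷ 4 = 10 remainder 1. Last occurrence in the window: #11 on Nov 1, 2037.
Occurrences #2 through #11: 10 in total.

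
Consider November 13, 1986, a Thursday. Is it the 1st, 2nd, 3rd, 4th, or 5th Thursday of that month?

Day 13 falls in week ⌈13/7⌉ of the month.
Days 1–7 hold the 1st Thursday, 8–14 the 2nd, 15–21 the 3rd, 22–28 the 4th, 29–31 the 5th.
13 is in the range for the 2nd.

2nd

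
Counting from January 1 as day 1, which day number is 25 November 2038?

Days in months before November: 31 + 28 + 31 + 30 + 31 + 30 + 31 + 31 + 30 + 31 = 304.
Plus 25 days into November → day 329.

329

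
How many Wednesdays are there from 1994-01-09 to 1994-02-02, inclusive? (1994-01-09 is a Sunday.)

1994-01-09 is a Sunday; the first Wednesday on or after it is 1994-01-12 (3 days later).
From 1994-01-12 to 1994-02-02: 19 + 2 = 21 days (rest of January, February).
21 ÷ 7 = 3 full weeks with remainder 0, so 3 more Wednesdays after the first → 4.

4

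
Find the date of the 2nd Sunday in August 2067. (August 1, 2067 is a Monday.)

14 August 2067

August 2067 begins on a Monday, so the first Sunday is August 7 (6 days later).
The 2nd Sunday is 1 weeks later: 7 + 7 = 14.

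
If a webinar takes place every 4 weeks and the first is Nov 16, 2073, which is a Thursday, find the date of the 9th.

Jun 28, 2074

The 9th occurrence is 8 intervals after the first: 8 × 28 = 224 days after Nov 16, 2073.
Nov has 30 days — 14 days to the end of Nov leaves 210.
Dec has 31 days (179 left).
Jan has 31 days (148 left).
Feb has 28 days (120 left).
Mar has 31 days (89 left).
Apr has 30 days (59 left).
May has 31 days (28 left).
28 days into Jun → Jun 28, 2074.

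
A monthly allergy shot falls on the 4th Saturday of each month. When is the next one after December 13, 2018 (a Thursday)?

December 2018 starts on a Saturday; its first Saturday is the 1st, so the 4th Saturday is the 22nd — December 22, 2018.
December 22, 2018 is after December 13, 2018, so that is the next one.

December 22, 2018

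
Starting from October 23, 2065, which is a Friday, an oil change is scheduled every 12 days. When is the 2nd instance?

November 4, 2065

The 2nd occurrence is 1 interval after the first: 1 × 12 = 12 days after October 23, 2065.
October has 31 days — 8 days to the end of October leaves 4.
4 days into November → November 4, 2065.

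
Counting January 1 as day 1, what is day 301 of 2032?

January has 31 days (301 − 31 = 270 remain).
February has 29 days (270 − 29 = 241 remain).
March has 31 days (241 − 31 = 210 remain).
April has 30 days (210 − 30 = 180 remain).
May has 31 days (180 − 31 = 149 remain).
June has 30 days (149 − 30 = 119 remain).
July has 31 days (119 − 31 = 88 remain).
August has 31 days (88 − 31 = 57 remain).
September has 30 days (57 − 30 = 27 remain).
27 into October → October 27.

October 27, 2032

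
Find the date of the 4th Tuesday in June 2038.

The first Tuesday of June 2038 is June 1.
The 4th Tuesday is 3 weeks later: 1 + 21 = 22.

2038-06-22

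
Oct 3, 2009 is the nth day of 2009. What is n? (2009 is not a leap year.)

Days in months before Oct: 31 + 28 + 31 + 30 + 31 + 30 + 31 + 31 + 30 = 273.
Plus 3 days into Oct → day 276.

276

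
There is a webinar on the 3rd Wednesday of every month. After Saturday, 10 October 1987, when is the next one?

October 1987 starts on a Thursday; its first Wednesday is the 7th, so the 3rd Wednesday is the 21st — 21 October 1987.
21 October 1987 is after 10 October 1987, so that is the next one.

21 October 1987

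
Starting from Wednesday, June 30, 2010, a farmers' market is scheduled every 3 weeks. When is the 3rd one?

August 11, 2010

The 3rd occurrence is 2 intervals after the first: 2 × 21 = 42 days after June 30, 2010.
June has 30 days — 0 days to the end of June leaves 42.
July has 31 days (11 left).
11 days into August → August 11, 2010.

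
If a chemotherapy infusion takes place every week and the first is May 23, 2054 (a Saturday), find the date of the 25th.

The 25th occurrence is 24 intervals after the first: 24 × 7 = 168 days after May 23, 2054.
May has 31 days — 8 days to the end of May leaves 160.
Jun has 30 days (130 left).
Jul has 31 days (99 left).
Aug has 31 days (68 left).
Sep has 30 days (38 left).
Oct has 31 days (7 left).
7 days into Nov → Nov 7, 2054.

Nov 7, 2054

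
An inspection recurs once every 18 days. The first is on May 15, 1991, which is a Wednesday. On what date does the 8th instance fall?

Sep 18, 1991

The 8th occurrence is 7 intervals after the first: 7 × 18 = 126 days after May 15, 1991.
May has 31 days — 16 days to the end of May leaves 110.
Jun has 30 days (80 left).
Jul has 31 days (49 left).
Aug has 31 days (18 left).
18 days into Sep → Sep 18, 1991.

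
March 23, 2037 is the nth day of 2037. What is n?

82

Days in months before March: 31 + 28 = 59.
Plus 23 days into March → day 82.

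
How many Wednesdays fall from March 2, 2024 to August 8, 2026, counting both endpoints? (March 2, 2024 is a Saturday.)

March 2, 2024 is a Saturday; the first Wednesday on or after it is March 6, 2024 (4 days later).
From March 6, 2024 to August 8, 2026: 300 + 365 + 220 = 885 days (rest of 2024, 2025, to August 8, 2026 in 2026).
885 ÷ 7 = 126 full weeks with remainder 3, so 126 more Wednesdays after the first → 127.

127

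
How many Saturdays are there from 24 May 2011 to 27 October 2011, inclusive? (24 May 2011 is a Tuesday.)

24 May 2011 is a Tuesday; the first Saturday on or after it is 28 May 2011 (4 days later).
From 28 May 2011 to 27 October 2011: 3 + 30 + 31 + 31 + 30 + 27 = 152 days (rest of May, June, July, August, September, October).
152 ÷ 7 = 21 full weeks with remainder 5, so 21 more Saturdays after the first → 22.

22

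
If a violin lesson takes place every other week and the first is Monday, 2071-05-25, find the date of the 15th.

2071-12-07

The 15th occurrence is 14 intervals after the first: 14 × 14 = 196 days after 2071-05-25.
May has 31 days — 6 days to the end of May leaves 190.
June has 30 days (160 left).
July has 31 days (129 left).
August has 31 days (98 left).
September has 30 days (68 left).
October has 31 days (37 left).
November has 30 days (7 left).
7 days into December → 2071-12-07.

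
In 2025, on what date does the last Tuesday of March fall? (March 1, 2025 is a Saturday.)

March 2025 begins on a Saturday, so the first Tuesday is March 4 (3 days later).
March 2025 has 31 days. Adding weeks: 4, 11, 18, 25 — the last one ≤ 31 is the 25th.

25 March 2025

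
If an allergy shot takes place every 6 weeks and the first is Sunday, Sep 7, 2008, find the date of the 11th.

Nov 1, 2009

The 11th occurrence is 10 intervals after the first: 10 × 42 = 420 days after Sep 7, 2008.
Sep has 30 days — 23 days to the end of Sep leaves 397.
Oct has 31 days (366 left).
Nov has 30 days (336 left).
Dec has 31 days (305 left).
Jan has 31 days (274 left).
Feb has 28 days (246 left).
Mar has 31 days (215 left).
Apr has 30 days (185 left).
May has 31 days (154 left).
Jun has 30 days (124 left).
Jul has 31 days (93 left).
Aug has 31 days (62 left).
Sep has 30 days (32 left).
Oct has 31 days (1 left).
1 day into Nov → Nov 1, 2009.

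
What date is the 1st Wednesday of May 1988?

The first Wednesday of May 1988 is May 4.

May 4, 1988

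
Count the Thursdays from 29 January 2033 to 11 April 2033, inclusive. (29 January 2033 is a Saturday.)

29 January 2033 is a Saturday; the first Thursday on or after it is 3 February 2033 (5 days later).
From 3 February 2033 to 11 April 2033: 25 + 31 + 11 = 67 days (rest of February, March, April).
67 ÷ 7 = 9 full weeks with remainder 4, so 9 more Thursdays after the first → 10.

10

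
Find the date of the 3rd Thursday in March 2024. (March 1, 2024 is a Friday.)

21 March 2024

March 2024 begins on a Friday, so the first Thursday is March 7 (6 days later).
The 3rd Thursday is 2 weeks later: 7 + 14 = 21.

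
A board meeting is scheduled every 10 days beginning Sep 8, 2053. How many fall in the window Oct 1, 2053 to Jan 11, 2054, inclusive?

Occurrences land 10·i days after Sep 8, 2053 for i = 0, 1, 2, …
Oct 1, 2053 is 23 days after the start; 23 ÷ 10 = 2 remainder 3; since the remainder is 3, round up to i = 3. First occurrence in the window: #4 on Oct 8, 2053 (3×10 = 30 days in).
Jan 11, 2054 is 125 days after the start; 125 ÷ 10 = 12 remainder 5. Last occurrence in the window: #13 on Jan 6, 2054.
Occurrences #4 through #13: 10 in total.

10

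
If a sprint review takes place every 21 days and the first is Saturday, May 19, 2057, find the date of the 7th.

The 7th occurrence is 6 intervals after the first: 6 × 21 = 126 days after May 19, 2057.
May has 31 days — 12 days to the end of May leaves 114.
Jun has 30 days (84 left).
Jul has 31 days (53 left).
Aug has 31 days (22 left).
22 days into Sep → Sep 22, 2057.

Sep 22, 2057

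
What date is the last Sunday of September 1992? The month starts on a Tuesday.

September 27, 1992

September 1992 begins on a Tuesday, so the first Sunday is September 6 (5 days later).
September 1992 has 30 days. Adding weeks: 6, 13, 20, 27 — the last one ≤ 30 is the 27th.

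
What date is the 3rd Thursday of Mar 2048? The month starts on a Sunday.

Mar 19, 2048

Mar 2048 begins on a Sunday, so the first Thursday is Mar 5 (4 days later).
The 3rd Thursday is 2 weeks later: 5 + 14 = 19.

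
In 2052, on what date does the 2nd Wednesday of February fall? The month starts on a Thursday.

14 February 2052

February 2052 begins on a Thursday, so the first Wednesday is February 7 (6 days later).
The 2nd Wednesday is 1 weeks later: 7 + 7 = 14.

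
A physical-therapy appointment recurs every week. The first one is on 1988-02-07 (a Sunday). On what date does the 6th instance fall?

1988-03-13

The 6th occurrence is 5 intervals after the first: 5 × 7 = 35 days after 1988-02-07.
February has 29 days — 22 days to the end of February leaves 13.
13 days into March → 1988-03-13.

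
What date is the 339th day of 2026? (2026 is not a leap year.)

January has 31 days (339 − 31 = 308 remain).
February has 28 days (308 − 28 = 280 remain).
March has 31 days (280 − 31 = 249 remain).
April has 30 days (249 − 30 = 219 remain).
May has 31 days (219 − 31 = 188 remain).
June has 30 days (188 − 30 = 158 remain).
July has 31 days (158 − 31 = 127 remain).
August has 31 days (127 − 31 = 96 remain).
September has 30 days (96 − 30 = 66 remain).
October has 31 days (66 − 31 = 35 remain).
November has 30 days (35 − 30 = 5 remain).
5 into December → December 5.

2026-12-05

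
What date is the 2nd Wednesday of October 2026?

2026-10-14

The first Wednesday of October 2026 is October 7.
The 2nd Wednesday is 1 weeks later: 7 + 7 = 14.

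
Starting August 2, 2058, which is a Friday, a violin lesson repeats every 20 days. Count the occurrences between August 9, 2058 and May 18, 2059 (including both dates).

14

Occurrences land 20·i days after August 2, 2058 for i = 0, 1, 2, …
August 9, 2058 is 7 days after the start; 7 ÷ 20 = 0 remainder 7; since the remainder is 7, round up to i = 1. First occurrence in the window: #2 on August 22, 2058 (1×20 = 20 days in).
May 18, 2059 is 289 days after the start; 289 ÷ 20 = 14 remainder 9. Last occurrence in the window: #15 on May 9, 2059.
Occurrences #2 through #15: 14 in total.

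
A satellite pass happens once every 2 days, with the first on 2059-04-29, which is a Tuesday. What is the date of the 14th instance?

2059-05-25

The 14th occurrence is 13 intervals after the first: 13 × 2 = 26 days after 2059-04-29.
April has 30 days — 1 day to the end of April leaves 25.
25 days into May → 2059-05-25.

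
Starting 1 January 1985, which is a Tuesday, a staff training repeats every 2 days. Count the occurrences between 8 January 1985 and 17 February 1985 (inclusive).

Occurrences land 2·i days after 1 January 1985 for i = 0, 1, 2, …
8 January 1985 is 7 days after the start; 7 ÷ 2 = 3 remainder 1; since the remainder is 1, round up to i = 4. First occurrence in the window: #5 on 9 January 1985 (4×2 = 8 days in).
17 February 1985 is 47 days after the start; 47 ÷ 2 = 23 remainder 1. Last occurrence in the window: #24 on 16 February 1985.
Occurrences #5 through #24: 20 in total.

20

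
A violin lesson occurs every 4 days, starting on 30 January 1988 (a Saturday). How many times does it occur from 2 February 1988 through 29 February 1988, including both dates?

Occurrences land 4·i days after 30 January 1988 for i = 0, 1, 2, …
2 February 1988 is 3 days after the start; 3 ÷ 4 = 0 remainder 3; since the remainder is 3, round up to i = 1. First occurrence in the window: #2 on 3 February 1988 (1×4 = 4 days in).
29 February 1988 is 30 days after the start; 30 ÷ 4 = 7 remainder 2. Last occurrence in the window: #8 on 27 February 1988.
Occurrences #2 through #8: 7 in total.

7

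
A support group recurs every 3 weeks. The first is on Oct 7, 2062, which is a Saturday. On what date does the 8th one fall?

The 8th occurrence is 7 intervals after the first: 7 × 21 = 147 days after Oct 7, 2062.
Oct has 31 days — 24 days to the end of Oct leaves 123.
Nov has 30 days (93 left).
Dec has 31 days (62 left).
Jan has 31 days (31 left).
Feb has 28 days (3 left).
3 days into Mar → Mar 3, 2063.

Mar 3, 2063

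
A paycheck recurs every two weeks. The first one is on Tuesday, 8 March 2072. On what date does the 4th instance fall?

19 April 2072

The 4th occurrence is 3 intervals after the first: 3 × 14 = 42 days after 8 March 2072.
March has 31 days — 23 days to the end of March leaves 19.
19 days into April → 19 April 2072.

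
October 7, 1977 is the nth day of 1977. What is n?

280

Days in months before October: 31 + 28 + 31 + 30 + 31 + 30 + 31 + 31 + 30 = 273.
Plus 7 days into October → day 280.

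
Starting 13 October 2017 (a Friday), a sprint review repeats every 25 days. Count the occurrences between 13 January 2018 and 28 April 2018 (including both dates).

Occurrences land 25·i days after 13 October 2017 for i = 0, 1, 2, …
13 January 2018 is 92 days after the start; 92 ÷ 25 = 3 remainder 17; since the remainder is 17, round up to i = 4. First occurrence in the window: #5 on 21 January 2018 (4×25 = 100 days in).
28 April 2018 is 197 days after the start; 197 ÷ 25 = 7 remainder 22. Last occurrence in the window: #8 on 6 April 2018.
Occurrences #5 through #8: 4 in total.

4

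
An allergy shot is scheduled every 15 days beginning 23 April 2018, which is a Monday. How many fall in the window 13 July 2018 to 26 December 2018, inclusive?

11

Occurrences land 15·i days after 23 April 2018 for i = 0, 1, 2, …
13 July 2018 is 81 days after the start; 81 ÷ 15 = 5 remainder 6; since the remainder is 6, round up to i = 6. First occurrence in the window: #7 on 22 July 2018 (6×15 = 90 days in).
26 December 2018 is 247 days after the start; 247 ÷ 15 = 16 remainder 7. Last occurrence in the window: #17 on 19 December 2018.
Occurrences #7 through #17: 11 in total.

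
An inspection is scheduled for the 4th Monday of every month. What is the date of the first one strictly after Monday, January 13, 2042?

January 2042 starts on a Wednesday; its first Monday is the 6th, so the 4th Monday is the 27th — January 27, 2042.
January 27, 2042 is after January 13, 2042, so that is the next one.

January 27, 2042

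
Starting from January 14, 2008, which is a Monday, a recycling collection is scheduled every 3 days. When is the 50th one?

June 9, 2008

The 50th occurrence is 49 intervals after the first: 49 × 3 = 147 days after January 14, 2008.
January has 31 days — 17 days to the end of January leaves 130.
February has 29 days (101 left).
March has 31 days (70 left).
April has 30 days (40 left).
May has 31 days (9 left).
9 days into June → June 9, 2008.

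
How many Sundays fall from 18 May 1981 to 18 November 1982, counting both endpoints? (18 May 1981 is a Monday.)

18 May 1981 is a Monday; the first Sunday on or after it is 24 May 1981 (6 days later).
From 24 May 1981 to 18 November 1982: 221 + 322 = 543 days (rest of 1981, to 18 November 1982 in 1982).
543 ÷ 7 = 77 full weeks with remainder 4, so 77 more Sundays after the first → 78.

78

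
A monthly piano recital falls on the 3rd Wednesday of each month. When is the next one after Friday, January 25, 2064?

January 2064 starts on a Tuesday; its first Wednesday is the 2nd, so the 3rd Wednesday is the 16th — January 16, 2064.
That is not after January 25, 2064, so look at February 2064.
February 2064 starts on a Friday; its first Wednesday is the 6th, so the 3rd Wednesday is the 20th — February 20, 2064.

February 20, 2064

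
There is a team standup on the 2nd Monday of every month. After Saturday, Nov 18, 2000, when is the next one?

Nov 2000 starts on a Wednesday; its first Monday is the 6th, so the 2nd Monday is the 13th — Nov 13, 2000.
That is not after Nov 18, 2000, so look at Dec 2000.
Dec 2000 starts on a Friday; its first Monday is the 4th, so the 2nd Monday is the 11th — Dec 11, 2000.

Dec 11, 2000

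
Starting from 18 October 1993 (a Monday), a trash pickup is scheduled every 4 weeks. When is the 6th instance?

7 March 1994

The 6th occurrence is 5 intervals after the first: 5 × 28 = 140 days after 18 October 1993.
October has 31 days — 13 days to the end of October leaves 127.
November has 30 days (97 left).
December has 31 days (66 left).
January has 31 days (35 left).
February has 28 days (7 left).
7 days into March → 7 March 1994.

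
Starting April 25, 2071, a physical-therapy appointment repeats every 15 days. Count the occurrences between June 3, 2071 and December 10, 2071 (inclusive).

13

Occurrences land 15·i days after April 25, 2071 for i = 0, 1, 2, …
June 3, 2071 is 39 days after the start; 39 ÷ 15 = 2 remainder 9; since the remainder is 9, round up to i = 3. First occurrence in the window: #4 on June 9, 2071 (3×15 = 45 days in).
December 10, 2071 is 229 days after the start; 229 ÷ 15 = 15 remainder 4. Last occurrence in the window: #16 on December 6, 2071.
Occurrences #4 through #16: 13 in total.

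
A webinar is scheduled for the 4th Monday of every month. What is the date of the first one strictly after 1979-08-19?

1979-08-27

August 1979 starts on a Wednesday; its first Monday is the 6th, so the 4th Monday is the 27th — 1979-08-27.
1979-08-27 is after 1979-08-19, so that is the next one.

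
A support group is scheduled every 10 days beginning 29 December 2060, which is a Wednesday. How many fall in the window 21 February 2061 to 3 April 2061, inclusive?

4

Occurrences land 10·i days after 29 December 2060 for i = 0, 1, 2, …
21 February 2061 is 54 days after the start; 54 ÷ 10 = 5 remainder 4; since the remainder is 4, round up to i = 6. First occurrence in the window: #7 on 27 February 2061 (6×10 = 60 days in).
3 April 2061 is 95 days after the start; 95 ÷ 10 = 9 remainder 5. Last occurrence in the window: #10 on 29 March 2061.
Occurrences #7 through #10: 4 in total.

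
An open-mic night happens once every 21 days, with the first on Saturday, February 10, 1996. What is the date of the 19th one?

The 19th occurrence is 18 intervals after the first: 18 × 21 = 378 days after February 10, 1996.
February has 29 days — 19 days to the end of February leaves 359.
March has 31 days (328 left).
April has 30 days (298 left).
May has 31 days (267 left).
June has 30 days (237 left).
July has 31 days (206 left).
August has 31 days (175 left).
September has 30 days (145 left).
October has 31 days (114 left).
November has 30 days (84 left).
December has 31 days (53 left).
January has 31 days (22 left).
22 days into February → February 22, 1997.

February 22, 1997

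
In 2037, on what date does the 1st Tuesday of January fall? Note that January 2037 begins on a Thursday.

January 2037 begins on a Thursday, so the first Tuesday is January 6 (5 days later).

January 6, 2037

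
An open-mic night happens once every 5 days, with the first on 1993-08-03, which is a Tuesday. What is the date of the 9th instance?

The 9th occurrence is 8 intervals after the first: 8 × 5 = 40 days after 1993-08-03.
August has 31 days — 28 days to the end of August leaves 12.
12 days into September → 1993-09-12.

1993-09-12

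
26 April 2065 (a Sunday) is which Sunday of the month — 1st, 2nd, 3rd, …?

4th

Day 26 falls in week ⌈26/7⌉ of the month.
Days 1–7 hold the 1st Sunday, 8–14 the 2nd, 15–21 the 3rd, 22–28 the 4th, 29–31 the 5th.
26 is in the range for the 4th.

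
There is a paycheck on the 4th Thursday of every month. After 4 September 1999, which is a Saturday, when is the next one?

23 September 1999

September 1999 starts on a Wednesday; its first Thursday is the 2nd, so the 4th Thursday is the 23rd — 23 September 1999.
23 September 1999 is after 4 September 1999, so that is the next one.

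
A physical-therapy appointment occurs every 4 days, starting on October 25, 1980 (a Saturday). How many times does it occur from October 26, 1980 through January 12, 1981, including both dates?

Occurrences land 4·i days after October 25, 1980 for i = 0, 1, 2, …
October 26, 1980 is 1 day after the start; 1 ÷ 4 = 0 remainder 1; since the remainder is 1, round up to i = 1. First occurrence in the window: #2 on October 29, 1980 (1×4 = 4 days in).
January 12, 1981 is 79 days after the start; 79 ÷ 4 = 19 remainder 3. Last occurrence in the window: #20 on January 9, 1981.
Occurrences #2 through #20: 19 in total.

19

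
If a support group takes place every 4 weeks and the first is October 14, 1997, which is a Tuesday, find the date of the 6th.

The 6th occurrence is 5 intervals after the first: 5 × 28 = 140 days after October 14, 1997.
October has 31 days — 17 days to the end of October leaves 123.
November has 30 days (93 left).
December has 31 days (62 left).
January has 31 days (31 left).
February has 28 days (3 left).
3 days into March → March 3, 1998.

March 3, 1998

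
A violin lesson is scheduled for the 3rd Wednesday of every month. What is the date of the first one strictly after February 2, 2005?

February 2005 starts on a Tuesday; its first Wednesday is the 2nd, so the 3rd Wednesday is the 16th — February 16, 2005.
February 16, 2005 is after February 2, 2005, so that is the next one.

February 16, 2005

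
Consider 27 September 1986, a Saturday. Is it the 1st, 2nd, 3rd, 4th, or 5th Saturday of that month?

Day 27 falls in week ⌈27/7⌉ of the month.
Days 1–7 hold the 1st Saturday, 8–14 the 2nd, 15–21 the 3rd, 22–28 the 4th, 29–31 the 5th.
27 is in the range for the 4th.

4th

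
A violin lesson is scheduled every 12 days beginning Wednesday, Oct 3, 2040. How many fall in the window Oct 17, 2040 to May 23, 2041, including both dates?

18

Occurrences land 12·i days after Oct 3, 2040 for i = 0, 1, 2, …
Oct 17, 2040 is 14 days after the start; 14 ÷ 12 = 1 remainder 2; since the remainder is 2, round up to i = 2. First occurrence in the window: #3 on Oct 27, 2040 (2×12 = 24 days in).
May 23, 2041 is 232 days after the start; 232 ÷ 12 = 19 remainder 4. Last occurrence in the window: #20 on May 19, 2041.
Occurrences #3 through #20: 18 in total.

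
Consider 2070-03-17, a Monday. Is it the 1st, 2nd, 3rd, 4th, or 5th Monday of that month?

3rd

Day 17 falls in week ⌈17/7⌉ of the month.
Days 1–7 hold the 1st Monday, 8–14 the 2nd, 15–21 the 3rd, 22–28 the 4th, 29–31 the 5th.
17 is in the range for the 3rd.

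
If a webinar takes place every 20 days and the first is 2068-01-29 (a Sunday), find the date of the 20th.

2069-02-12

The 20th occurrence is 19 intervals after the first: 19 × 20 = 380 days after 2068-01-29.
January has 31 days — 2 days to the end of January leaves 378.
February has 29 days (349 left).
March has 31 days (318 left).
April has 30 days (288 left).
May has 31 days (257 left).
June has 30 days (227 left).
July has 31 days (196 left).
August has 31 days (165 left).
September has 30 days (135 left).
October has 31 days (104 left).
November has 30 days (74 left).
December has 31 days (43 left).
January has 31 days (12 left).
12 days into February → 2069-02-12.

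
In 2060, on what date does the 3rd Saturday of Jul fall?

Jul 17, 2060

Jul 2060 begins on a Thursday, so the first Saturday is Jul 3 (2 days later).
The 3rd Saturday is 2 weeks later: 3 + 14 = 17.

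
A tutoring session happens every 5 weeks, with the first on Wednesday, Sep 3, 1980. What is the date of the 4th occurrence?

Dec 17, 1980

The 4th occurrence is 3 intervals after the first: 3 × 35 = 105 days after Sep 3, 1980.
Sep has 30 days — 27 days to the end of Sep leaves 78.
Oct has 31 days (47 left).
Nov has 30 days (17 left).
17 days into Dec → Dec 17, 1980.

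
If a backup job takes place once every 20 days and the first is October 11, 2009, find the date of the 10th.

April 9, 2010

The 10th occurrence is 9 intervals after the first: 9 × 20 = 180 days after October 11, 2009.
October has 31 days — 20 days to the end of October leaves 160.
November has 30 days (130 left).
December has 31 days (99 left).
January has 31 days (68 left).
February has 28 days (40 left).
March has 31 days (9 left).
9 days into April → April 9, 2010.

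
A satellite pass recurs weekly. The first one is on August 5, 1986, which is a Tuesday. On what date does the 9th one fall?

September 30, 1986

The 9th occurrence is 8 intervals after the first: 8 × 7 = 56 days after August 5, 1986.
August has 31 days — 26 days to the end of August leaves 30.
30 days into September → September 30, 1986.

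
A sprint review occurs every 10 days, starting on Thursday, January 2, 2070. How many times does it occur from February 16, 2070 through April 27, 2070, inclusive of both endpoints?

7

Occurrences land 10·i days after January 2, 2070 for i = 0, 1, 2, …
February 16, 2070 is 45 days after the start; 45 ÷ 10 = 4 remainder 5; since the remainder is 5, round up to i = 5. First occurrence in the window: #6 on February 21, 2070 (5×10 = 50 days in).
April 27, 2070 is 115 days after the start; 115 ÷ 10 = 11 remainder 5. Last occurrence in the window: #12 on April 22, 2070.
Occurrences #6 through #12: 7 in total.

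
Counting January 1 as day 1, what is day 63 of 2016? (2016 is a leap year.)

Mar 3, 2016

Jan has 31 days (63 − 31 = 32 remain).
Feb has 29 days (32 − 29 = 3 remain).
3 into Mar → Mar 3.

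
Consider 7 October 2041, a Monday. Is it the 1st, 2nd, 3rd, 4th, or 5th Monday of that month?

1st

Day 7 falls in week ⌈7/7⌉ of the month.
Days 1–7 hold the 1st Monday, 8–14 the 2nd, 15–21 the 3rd, 22–28 the 4th, 29–31 the 5th.
7 is in the range for the 1st.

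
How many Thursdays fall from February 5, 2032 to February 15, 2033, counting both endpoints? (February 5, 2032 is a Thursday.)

February 5, 2032 is a Thursday; the first Thursday on or after it is February 5, 2032.
From February 5, 2032 to February 15, 2033: 330 + 46 = 376 days (rest of 2032, to February 15, 2033 in 2033).
376 ÷ 7 = 53 full weeks with remainder 5, so 53 more Thursdays after the first → 54.

54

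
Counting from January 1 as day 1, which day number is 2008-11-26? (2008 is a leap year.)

331

Days in months before November: 31 + 29 + 31 + 30 + 31 + 30 + 31 + 31 + 30 + 31 = 305.
Plus 26 days into November → day 331.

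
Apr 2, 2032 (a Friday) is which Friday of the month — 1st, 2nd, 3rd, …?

1st

Day 2 falls in week ⌈2/7⌉ of the month.
Days 1–7 hold the 1st Friday, 8–14 the 2nd, 15–21 the 3rd, 22–28 the 4th, 29–31 the 5th.
2 is in the range for the 1st.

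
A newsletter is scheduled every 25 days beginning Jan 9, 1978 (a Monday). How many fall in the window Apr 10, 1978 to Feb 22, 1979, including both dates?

13

Occurrences land 25·i days after Jan 9, 1978 for i = 0, 1, 2, …
Apr 10, 1978 is 91 days after the start; 91 ÷ 25 = 3 remainder 16; since the remainder is 16, round up to i = 4. First occurrence in the window: #5 on Apr 19, 1978 (4×25 = 100 days in).
Feb 22, 1979 is 409 days after the start; 409 ÷ 25 = 16 remainder 9. Last occurrence in the window: #17 on Feb 13, 1979.
Occurrences #5 through #17: 13 in total.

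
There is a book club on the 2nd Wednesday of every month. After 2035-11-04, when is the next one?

November 2035 starts on a Thursday; its first Wednesday is the 7th, so the 2nd Wednesday is the 14th — 2035-11-14.
2035-11-14 is after 2035-11-04, so that is the next one.

2035-11-14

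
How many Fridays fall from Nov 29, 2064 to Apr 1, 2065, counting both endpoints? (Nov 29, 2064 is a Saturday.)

Nov 29, 2064 is a Saturday; the first Friday on or after it is Dec 5, 2064 (6 days later).
From Dec 5, 2064 to Apr 1, 2065: 26 + 31 + 28 + 31 + 1 = 117 days (rest of Dec, Jan, Feb, Mar, Apr).
117 ÷ 7 = 16 full weeks with remainder 5, so 16 more Fridays after the first → 17.

17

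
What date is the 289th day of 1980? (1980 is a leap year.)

January has 31 days (289 − 31 = 258 remain).
February has 29 days (258 − 29 = 229 remain).
March has 31 days (229 − 31 = 198 remain).
April has 30 days (198 − 30 = 168 remain).
May has 31 days (168 − 31 = 137 remain).
June has 30 days (137 − 30 = 107 remain).
July has 31 days (107 − 31 = 76 remain).
August has 31 days (76 − 31 = 45 remain).
September has 30 days (45 − 30 = 15 remain).
15 into October → October 15.

15 October 1980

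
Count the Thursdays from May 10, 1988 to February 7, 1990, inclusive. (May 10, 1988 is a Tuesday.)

May 10, 1988 is a Tuesday; the first Thursday on or after it is May 12, 1988 (2 days later).
From May 12, 1988 to February 7, 1990: 233 + 365 + 38 = 636 days (rest of 1988, 1989, to February 7, 1990 in 1990).
636 ÷ 7 = 90 full weeks with remainder 6, so 90 more Thursdays after the first → 91.

91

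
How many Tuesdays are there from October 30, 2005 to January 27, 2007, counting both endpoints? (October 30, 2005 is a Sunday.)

October 30, 2005 is a Sunday; the first Tuesday on or after it is November 1, 2005 (2 days later).
From November 1, 2005 to January 27, 2007: 60 + 365 + 27 = 452 days (rest of 2005, 2006, to January 27, 2007 in 2007).
452 ÷ 7 = 64 full weeks with remainder 4, so 64 more Tuesdays after the first → 65.

65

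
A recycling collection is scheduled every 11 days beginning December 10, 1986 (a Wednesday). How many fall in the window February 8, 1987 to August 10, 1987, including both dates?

17

Occurrences land 11·i days after December 10, 1986 for i = 0, 1, 2, …
February 8, 1987 is 60 days after the start; 60 ÷ 11 = 5 remainder 5; since the remainder is 5, round up to i = 6. First occurrence in the window: #7 on February 14, 1987 (6×11 = 66 days in).
August 10, 1987 is 243 days after the start; 243 ÷ 11 = 22 remainder 1. Last occurrence in the window: #23 on August 9, 1987.
Occurrences #7 through #23: 17 in total.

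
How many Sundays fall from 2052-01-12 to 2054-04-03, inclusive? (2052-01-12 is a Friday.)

116

2052-01-12 is a Friday; the first Sunday on or after it is 2052-01-14 (2 days later).
From 2052-01-14 to 2054-04-03: 352 + 365 + 93 = 810 days (rest of 2052, 2053, to 2054-04-03 in 2054).
810 ÷ 7 = 115 full weeks with remainder 5, so 115 more Sundays after the first → 116.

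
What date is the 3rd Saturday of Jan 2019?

Jan 19, 2019

Jan 2019 begins on a Tuesday, so the first Saturday is Jan 5 (4 days later).
The 3rd Saturday is 2 weeks later: 5 + 14 = 19.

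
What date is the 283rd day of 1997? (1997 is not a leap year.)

October 10, 1997

January has 31 days (283 − 31 = 252 remain).
February has 28 days (252 − 28 = 224 remain).
March has 31 days (224 − 31 = 193 remain).
April has 30 days (193 − 30 = 163 remain).
May has 31 days (163 − 31 = 132 remain).
June has 30 days (132 − 30 = 102 remain).
July has 31 days (102 − 31 = 71 remain).
August has 31 days (71 − 31 = 40 remain).
September has 30 days (40 − 30 = 10 remain).
10 into October → October 10.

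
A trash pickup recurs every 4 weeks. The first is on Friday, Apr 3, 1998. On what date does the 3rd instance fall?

The 3rd occurrence is 2 intervals after the first: 2 × 28 = 56 days after Apr 3, 1998.
Apr has 30 days — 27 days to the end of Apr leaves 29.
29 days into May → May 29, 1998.

May 29, 1998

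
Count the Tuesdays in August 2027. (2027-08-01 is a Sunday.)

5

2027-08-01 is a Sunday; the first Tuesday on or after it is 2027-08-03 (2 days later).
From 2027-08-03 to 2027-08-31 is 31 − 3 = 28 days.
28 ÷ 7 = 4 full weeks with remainder 0, so 4 more Tuesdays after the first → 5.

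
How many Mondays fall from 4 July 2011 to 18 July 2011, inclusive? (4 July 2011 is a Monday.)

4 July 2011 is a Monday; the first Monday on or after it is 4 July 2011.
From 4 July 2011 to 18 July 2011 is 18 − 4 = 14 days.
14 ÷ 7 = 2 full weeks with remainder 0, so 2 more Mondays after the first → 3.

3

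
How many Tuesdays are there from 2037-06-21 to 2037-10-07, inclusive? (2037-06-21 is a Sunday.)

2037-06-21 is a Sunday; the first Tuesday on or after it is 2037-06-23 (2 days later).
From 2037-06-23 to 2037-10-07: 7 + 31 + 31 + 30 + 7 = 106 days (rest of June, July, August, September, October).
106 ÷ 7 = 15 full weeks with remainder 1, so 15 more Tuesdays after the first → 16.

16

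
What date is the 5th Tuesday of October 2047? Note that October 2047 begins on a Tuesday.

October 2047 begins on a Tuesday, so the first Tuesday is October 1.
The 5th Tuesday is 4 weeks later: 1 + 28 = 29.

2047-10-29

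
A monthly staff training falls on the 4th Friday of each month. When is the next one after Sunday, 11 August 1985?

August 1985 starts on a Thursday; its first Friday is the 2nd, so the 4th Friday is the 23rd — 23 August 1985.
23 August 1985 is after 11 August 1985, so that is the next one.

23 August 1985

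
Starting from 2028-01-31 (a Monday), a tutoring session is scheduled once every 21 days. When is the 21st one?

2029-03-26

The 21st occurrence is 20 intervals after the first: 20 × 21 = 420 days after 2028-01-31.
January has 31 days — 0 days to the end of January leaves 420.
From end of January to end of 2028 is 335 days (85 left).
January has 31 days (54 left).
February has 28 days (26 left).
26 days into March → 2029-03-26.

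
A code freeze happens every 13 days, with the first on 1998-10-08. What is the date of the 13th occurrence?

1999-03-13

The 13th occurrence is 12 intervals after the first: 12 × 13 = 156 days after 1998-10-08.
October has 31 days — 23 days to the end of October leaves 133.
November has 30 days (103 left).
December has 31 days (72 left).
January has 31 days (41 left).
February has 28 days (13 left).
13 days into March → 1999-03-13.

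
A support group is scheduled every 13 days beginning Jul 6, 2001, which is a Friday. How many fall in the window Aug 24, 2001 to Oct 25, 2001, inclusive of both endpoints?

5

Occurrences land 13·i days after Jul 6, 2001 for i = 0, 1, 2, …
Aug 24, 2001 is 49 days after the start; 49 ÷ 13 = 3 remainder 10; since the remainder is 10, round up to i = 4. First occurrence in the window: #5 on Aug 27, 2001 (4×13 = 52 days in).
Oct 25, 2001 is 111 days after the start; 111 ÷ 13 = 8 remainder 7. Last occurrence in the window: #9 on Oct 18, 2001.
Occurrences #5 through #9: 5 in total.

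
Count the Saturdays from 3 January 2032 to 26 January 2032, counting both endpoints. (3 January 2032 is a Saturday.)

3 January 2032 is a Saturday; the first Saturday on or after it is 3 January 2032.
From 3 January 2032 to 26 January 2032 is 26 − 3 = 23 days.
23 ÷ 7 = 3 full weeks with remainder 2, so 3 more Saturdays after the first → 4.

4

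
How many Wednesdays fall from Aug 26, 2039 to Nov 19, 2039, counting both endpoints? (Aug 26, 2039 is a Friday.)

12

Aug 26, 2039 is a Friday; the first Wednesday on or after it is Aug 31, 2039 (5 days later).
From Aug 31, 2039 to Nov 19, 2039: 0 + 30 + 31 + 19 = 80 days (rest of Aug, Sep, Oct, Nov).
80 ÷ 7 = 11 full weeks with remainder 3, so 11 more Wednesdays after the first → 12.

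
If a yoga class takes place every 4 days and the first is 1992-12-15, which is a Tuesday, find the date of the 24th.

The 24th occurrence is 23 intervals after the first: 23 × 4 = 92 days after 1992-12-15.
December has 31 days — 16 days to the end of December leaves 76.
January has 31 days (45 left).
February has 28 days (17 left).
17 days into March → 1993-03-17.

1993-03-17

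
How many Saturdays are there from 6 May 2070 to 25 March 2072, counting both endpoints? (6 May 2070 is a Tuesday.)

6 May 2070 is a Tuesday; the first Saturday on or after it is 10 May 2070 (4 days later).
From 10 May 2070 to 25 March 2072: 235 + 365 + 85 = 685 days (rest of 2070, 2071, to 25 March 2072 in 2072).
685 ÷ 7 = 97 full weeks with remainder 6, so 97 more Saturdays after the first → 98.

98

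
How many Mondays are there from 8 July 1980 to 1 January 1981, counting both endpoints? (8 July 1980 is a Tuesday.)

25

8 July 1980 is a Tuesday; the first Monday on or after it is 14 July 1980 (6 days later).
From 14 July 1980 to 1 January 1981: 17 + 31 + 30 + 31 + 30 + 31 + 1 = 171 days (rest of July, August, September, October, November, December, January).
171 ÷ 7 = 24 full weeks with remainder 3, so 24 more Mondays after the first → 25.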